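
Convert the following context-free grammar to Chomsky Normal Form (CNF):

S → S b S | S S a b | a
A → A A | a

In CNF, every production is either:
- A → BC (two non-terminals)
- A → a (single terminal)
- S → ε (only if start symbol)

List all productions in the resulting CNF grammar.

TB → b; TA → a; S → a; A → a; S → S X0; X0 → TB S; S → S X1; X1 → S X2; X2 → TA TB; A → A A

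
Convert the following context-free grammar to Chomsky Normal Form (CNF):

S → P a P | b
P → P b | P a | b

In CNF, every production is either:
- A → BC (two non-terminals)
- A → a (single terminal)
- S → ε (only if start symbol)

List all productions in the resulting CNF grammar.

TA → a; S → b; TB → b; P → b; S → P X0; X0 → TA P; P → P TB; P → P TA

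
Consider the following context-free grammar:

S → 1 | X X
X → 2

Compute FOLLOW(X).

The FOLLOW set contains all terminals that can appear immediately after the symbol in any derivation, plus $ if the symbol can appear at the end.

We compute FOLLOW(X) using the standard algorithm.
FOLLOW(S) starts with {$}.
FIRST(S) = {1, 2}
FIRST(X) = {2}
FOLLOW(S) = {$}
FOLLOW(X) = {$, 2}
Therefore, FOLLOW(X) = {$, 2}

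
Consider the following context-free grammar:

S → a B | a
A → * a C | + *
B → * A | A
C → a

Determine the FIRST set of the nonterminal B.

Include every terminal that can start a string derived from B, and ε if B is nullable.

We compute FIRST(B) using the standard algorithm.
FIRST(A) = {*, +}
FIRST(B) = {*, +}
FIRST(C) = {a}
FIRST(S) = {a}
Therefore, FIRST(B) = {*, +}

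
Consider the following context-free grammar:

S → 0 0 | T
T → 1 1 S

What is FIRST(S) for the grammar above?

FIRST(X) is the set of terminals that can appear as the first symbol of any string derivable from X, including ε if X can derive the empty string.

We compute FIRST(S) using the standard algorithm.
FIRST(S) = {0, 1}
FIRST(T) = {1}
Therefore, FIRST(S) = {0, 1}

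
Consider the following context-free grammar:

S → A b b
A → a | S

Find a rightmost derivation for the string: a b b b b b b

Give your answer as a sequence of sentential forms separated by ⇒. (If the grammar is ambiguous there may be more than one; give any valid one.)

S ⇒ A b b ⇒ S b b ⇒ A b b b b ⇒ S b b b b ⇒ A b b b b b b ⇒ a b b b b b b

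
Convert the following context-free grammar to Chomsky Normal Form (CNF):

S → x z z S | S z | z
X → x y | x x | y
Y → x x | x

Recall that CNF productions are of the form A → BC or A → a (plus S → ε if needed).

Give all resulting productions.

TX → x; TZ → z; S → z; TY → y; X → y; Y → x; S → TX X0; X0 → TZ X1; X1 → TZ S; S → S TZ; X → TX TY; X → TX TX; Y → TX TX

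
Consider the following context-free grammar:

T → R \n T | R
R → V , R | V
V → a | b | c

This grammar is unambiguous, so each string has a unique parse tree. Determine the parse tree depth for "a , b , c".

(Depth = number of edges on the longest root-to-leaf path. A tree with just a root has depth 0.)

5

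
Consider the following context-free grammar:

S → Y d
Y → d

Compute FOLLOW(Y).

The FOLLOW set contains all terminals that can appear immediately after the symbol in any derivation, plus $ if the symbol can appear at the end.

We compute FOLLOW(Y) using the standard algorithm.
FOLLOW(S) starts with {$}.
FIRST(S) = {d}
FIRST(Y) = {d}
FOLLOW(S) = {$}
FOLLOW(Y) = {d}
Therefore, FOLLOW(Y) = {d}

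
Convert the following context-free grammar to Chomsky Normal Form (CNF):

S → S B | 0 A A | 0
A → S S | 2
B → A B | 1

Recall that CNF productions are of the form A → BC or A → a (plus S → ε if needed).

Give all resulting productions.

T0 → 0; S → 0; A → 2; B → 1; S → S B; S → T0 X0; X0 → A A; A → S S; B → A B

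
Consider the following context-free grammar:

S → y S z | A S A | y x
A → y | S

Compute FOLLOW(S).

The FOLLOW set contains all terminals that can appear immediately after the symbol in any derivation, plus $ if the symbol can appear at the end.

We compute FOLLOW(S) using the standard algorithm.
FOLLOW(S) starts with {$}.
FIRST(A) = {y}
FIRST(S) = {y}
FOLLOW(A) = {$, y, z}
FOLLOW(S) = {$, y, z}
Therefore, FOLLOW(S) = {$, y, z}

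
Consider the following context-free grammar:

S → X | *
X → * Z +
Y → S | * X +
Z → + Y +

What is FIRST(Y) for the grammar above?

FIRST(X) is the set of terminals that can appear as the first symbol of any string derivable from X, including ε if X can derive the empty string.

We compute FIRST(Y) using the standard algorithm.
FIRST(S) = {*}
FIRST(X) = {*}
FIRST(Y) = {*}
FIRST(Z) = {+}
Therefore, FIRST(Y) = {*}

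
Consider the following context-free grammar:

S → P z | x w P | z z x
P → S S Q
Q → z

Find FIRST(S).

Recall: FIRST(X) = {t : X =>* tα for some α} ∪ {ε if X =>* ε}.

We compute FIRST(S) using the standard algorithm.
FIRST(P) = {x, z}
FIRST(Q) = {z}
FIRST(S) = {x, z}
Therefore, FIRST(S) = {x, z}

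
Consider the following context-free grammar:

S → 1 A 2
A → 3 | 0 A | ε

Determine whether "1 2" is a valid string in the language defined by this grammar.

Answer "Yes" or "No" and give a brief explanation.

Yes - a valid derivation exists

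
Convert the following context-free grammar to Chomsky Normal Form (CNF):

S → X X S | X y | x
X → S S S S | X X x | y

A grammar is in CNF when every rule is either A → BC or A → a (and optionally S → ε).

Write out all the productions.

TY → y; S → x; TX → x; X → y; S → X X0; X0 → X S; S → X TY; X → S X1; X1 → S X2; X2 → S S; X → X X3; X3 → X TX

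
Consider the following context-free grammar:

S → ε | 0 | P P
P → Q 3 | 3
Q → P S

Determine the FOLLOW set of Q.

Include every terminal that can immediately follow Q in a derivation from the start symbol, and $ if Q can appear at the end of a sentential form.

We compute FOLLOW(Q) using the standard algorithm.
FOLLOW(S) starts with {$}.
FIRST(P) = {3}
FIRST(Q) = {3}
FIRST(S) = {0, 3, ε}
FOLLOW(P) = {$, 0, 3}
FOLLOW(Q) = {3}
FOLLOW(S) = {$, 3}
Therefore, FOLLOW(Q) = {3}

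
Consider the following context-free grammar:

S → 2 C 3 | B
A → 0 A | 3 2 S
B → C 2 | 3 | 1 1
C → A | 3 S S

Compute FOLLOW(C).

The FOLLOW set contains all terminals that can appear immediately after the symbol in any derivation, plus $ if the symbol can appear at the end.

We compute FOLLOW(C) using the standard algorithm.
FOLLOW(S) starts with {$}.
FIRST(A) = {0, 3}
FIRST(B) = {0, 1, 3}
FIRST(C) = {0, 3}
FIRST(S) = {0, 1, 2, 3}
FOLLOW(A) = {2, 3}
FOLLOW(B) = {$, 0, 1, 2, 3}
FOLLOW(C) = {2, 3}
FOLLOW(S) = {$, 0, 1, 2, 3}
Therefore, FOLLOW(C) = {2, 3}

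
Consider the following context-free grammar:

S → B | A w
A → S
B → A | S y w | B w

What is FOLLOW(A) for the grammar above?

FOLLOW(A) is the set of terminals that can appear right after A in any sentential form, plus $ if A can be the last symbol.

We compute FOLLOW(A) using the standard algorithm.
FOLLOW(S) starts with {$}.
FIRST(A) = {}
FIRST(B) = {}
FIRST(S) = {}
FOLLOW(A) = {$, w, y}
FOLLOW(B) = {$, w, y}
FOLLOW(S) = {$, w, y}
Therefore, FOLLOW(A) = {$, w, y}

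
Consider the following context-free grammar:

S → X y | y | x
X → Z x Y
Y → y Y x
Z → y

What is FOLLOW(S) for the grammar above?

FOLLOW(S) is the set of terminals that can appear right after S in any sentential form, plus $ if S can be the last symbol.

We compute FOLLOW(S) using the standard algorithm.
FOLLOW(S) starts with {$}.
FIRST(S) = {x, y}
FIRST(X) = {y}
FIRST(Y) = {y}
FIRST(Z) = {y}
FOLLOW(S) = {$}
FOLLOW(X) = {y}
FOLLOW(Y) = {x, y}
FOLLOW(Z) = {x}
Therefore, FOLLOW(S) = {$}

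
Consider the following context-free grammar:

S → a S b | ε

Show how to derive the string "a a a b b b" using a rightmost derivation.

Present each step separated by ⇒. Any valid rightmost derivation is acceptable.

S ⇒ a S b ⇒ a a S b b ⇒ a a a S b b b ⇒ a a a b b b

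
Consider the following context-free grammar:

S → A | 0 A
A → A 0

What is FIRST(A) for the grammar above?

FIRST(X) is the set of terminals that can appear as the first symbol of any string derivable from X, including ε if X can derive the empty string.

We compute FIRST(A) using the standard algorithm.
FIRST(A) = {}
FIRST(S) = {0}
Therefore, FIRST(A) = {}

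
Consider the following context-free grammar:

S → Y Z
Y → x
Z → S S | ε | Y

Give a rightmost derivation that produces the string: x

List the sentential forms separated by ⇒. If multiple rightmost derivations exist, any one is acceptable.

S ⇒ Y Z ⇒ Y ⇒ x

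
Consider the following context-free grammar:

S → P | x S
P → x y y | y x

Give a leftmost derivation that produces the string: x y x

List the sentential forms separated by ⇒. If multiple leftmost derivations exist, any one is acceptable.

S ⇒ x S ⇒ x P ⇒ x y x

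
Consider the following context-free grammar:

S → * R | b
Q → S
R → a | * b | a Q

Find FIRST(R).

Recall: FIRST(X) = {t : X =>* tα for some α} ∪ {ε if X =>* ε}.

We compute FIRST(R) using the standard algorithm.
FIRST(Q) = {*, b}
FIRST(R) = {*, a}
FIRST(S) = {*, b}
Therefore, FIRST(R) = {*, a}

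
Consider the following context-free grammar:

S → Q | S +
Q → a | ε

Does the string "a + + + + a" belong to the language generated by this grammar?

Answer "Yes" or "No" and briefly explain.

No - no valid derivation exists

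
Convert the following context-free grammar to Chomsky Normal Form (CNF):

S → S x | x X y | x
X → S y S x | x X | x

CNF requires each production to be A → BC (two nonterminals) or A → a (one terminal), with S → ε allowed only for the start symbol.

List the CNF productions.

TX → x; TY → y; S → x; X → x; S → S TX; S → TX X0; X0 → X TY; X → S X1; X1 → TY X2; X2 → S TX; X → TX X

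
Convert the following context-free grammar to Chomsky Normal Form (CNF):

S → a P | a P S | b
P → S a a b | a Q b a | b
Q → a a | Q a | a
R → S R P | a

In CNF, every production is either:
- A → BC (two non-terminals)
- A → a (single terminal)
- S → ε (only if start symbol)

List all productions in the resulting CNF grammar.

TA → a; S → b; TB → b; P → b; Q → a; R → a; S → TA P; S → TA X0; X0 → P S; P → S X1; X1 → TA X2; X2 → TA TB; P → TA X3; X3 → Q X4; X4 → TB TA; Q → TA TA; Q → Q TA; R → S X5; X5 → R P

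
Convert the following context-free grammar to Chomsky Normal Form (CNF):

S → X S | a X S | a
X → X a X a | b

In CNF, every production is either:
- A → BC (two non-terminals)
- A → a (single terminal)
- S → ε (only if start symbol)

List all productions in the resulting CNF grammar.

TA → a; S → a; X → b; S → X S; S → TA X0; X0 → X S; X → X X1; X1 → TA X2; X2 → X TA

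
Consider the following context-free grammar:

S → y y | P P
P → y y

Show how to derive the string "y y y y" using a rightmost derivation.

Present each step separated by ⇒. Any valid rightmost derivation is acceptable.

S ⇒ P P ⇒ P y y ⇒ y y y y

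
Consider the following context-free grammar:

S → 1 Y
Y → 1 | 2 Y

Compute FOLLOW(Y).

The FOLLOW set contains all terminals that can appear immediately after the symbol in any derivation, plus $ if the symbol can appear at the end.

We compute FOLLOW(Y) using the standard algorithm.
FOLLOW(S) starts with {$}.
FIRST(S) = {1}
FIRST(Y) = {1, 2}
FOLLOW(S) = {$}
FOLLOW(Y) = {$}
Therefore, FOLLOW(Y) = {$}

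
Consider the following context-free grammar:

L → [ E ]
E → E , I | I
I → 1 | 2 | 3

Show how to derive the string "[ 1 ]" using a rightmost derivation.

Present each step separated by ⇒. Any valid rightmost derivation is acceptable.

L ⇒ [ E ] ⇒ [ I ] ⇒ [ 1 ]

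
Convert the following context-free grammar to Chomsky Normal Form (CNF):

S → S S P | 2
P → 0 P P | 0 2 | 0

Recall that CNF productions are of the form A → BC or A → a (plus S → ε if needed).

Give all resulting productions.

S → 2; T0 → 0; T2 → 2; P → 0; S → S X0; X0 → S P; P → T0 X1; X1 → P P; P → T0 T2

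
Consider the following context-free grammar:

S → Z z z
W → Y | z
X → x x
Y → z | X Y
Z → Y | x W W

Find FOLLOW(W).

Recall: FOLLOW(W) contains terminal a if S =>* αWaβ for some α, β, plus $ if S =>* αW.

We compute FOLLOW(W) using the standard algorithm.
FOLLOW(S) starts with {$}.
FIRST(S) = {x, z}
FIRST(W) = {x, z}
FIRST(X) = {x}
FIRST(Y) = {x, z}
FIRST(Z) = {x, z}
FOLLOW(S) = {$}
FOLLOW(W) = {x, z}
FOLLOW(X) = {x, z}
FOLLOW(Y) = {x, z}
FOLLOW(Z) = {z}
Therefore, FOLLOW(W) = {x, z}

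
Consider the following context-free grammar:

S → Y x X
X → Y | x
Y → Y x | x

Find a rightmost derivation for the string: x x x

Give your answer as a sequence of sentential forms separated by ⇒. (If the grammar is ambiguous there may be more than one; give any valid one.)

S ⇒ Y x X ⇒ Y x x ⇒ x x x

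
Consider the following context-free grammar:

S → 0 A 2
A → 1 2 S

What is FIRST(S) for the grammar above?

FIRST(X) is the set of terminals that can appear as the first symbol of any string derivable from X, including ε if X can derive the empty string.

We compute FIRST(S) using the standard algorithm.
FIRST(A) = {1}
FIRST(S) = {0}
Therefore, FIRST(S) = {0}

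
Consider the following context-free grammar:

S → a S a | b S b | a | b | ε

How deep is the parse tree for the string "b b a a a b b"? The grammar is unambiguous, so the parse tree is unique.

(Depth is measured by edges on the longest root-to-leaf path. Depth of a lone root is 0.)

4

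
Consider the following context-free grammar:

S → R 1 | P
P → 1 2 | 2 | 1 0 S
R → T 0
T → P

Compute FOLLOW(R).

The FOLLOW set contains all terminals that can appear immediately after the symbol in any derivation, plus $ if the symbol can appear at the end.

We compute FOLLOW(R) using the standard algorithm.
FOLLOW(S) starts with {$}.
FIRST(P) = {1, 2}
FIRST(R) = {1, 2}
FIRST(S) = {1, 2}
FIRST(T) = {1, 2}
FOLLOW(P) = {$, 0}
FOLLOW(R) = {1}
FOLLOW(S) = {$, 0}
FOLLOW(T) = {0}
Therefore, FOLLOW(R) = {1}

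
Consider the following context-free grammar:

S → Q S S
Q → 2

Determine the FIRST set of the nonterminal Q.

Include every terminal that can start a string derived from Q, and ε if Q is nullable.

We compute FIRST(Q) using the standard algorithm.
FIRST(Q) = {2}
FIRST(S) = {2}
Therefore, FIRST(Q) = {2}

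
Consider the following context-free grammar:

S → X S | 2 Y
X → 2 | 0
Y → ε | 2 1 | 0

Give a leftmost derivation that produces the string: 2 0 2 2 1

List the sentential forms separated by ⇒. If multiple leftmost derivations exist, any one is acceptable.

S ⇒ X S ⇒ 2 S ⇒ 2 X S ⇒ 2 0 S ⇒ 2 0 2 Y ⇒ 2 0 2 2 1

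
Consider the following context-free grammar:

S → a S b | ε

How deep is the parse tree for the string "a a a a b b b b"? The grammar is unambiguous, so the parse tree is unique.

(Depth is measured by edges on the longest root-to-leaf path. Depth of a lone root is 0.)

5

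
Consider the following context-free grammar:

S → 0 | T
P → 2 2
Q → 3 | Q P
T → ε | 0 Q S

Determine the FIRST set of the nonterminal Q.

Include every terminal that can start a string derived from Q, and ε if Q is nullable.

We compute FIRST(Q) using the standard algorithm.
FIRST(P) = {2}
FIRST(Q) = {3}
FIRST(S) = {0, ε}
FIRST(T) = {0, ε}
Therefore, FIRST(Q) = {3}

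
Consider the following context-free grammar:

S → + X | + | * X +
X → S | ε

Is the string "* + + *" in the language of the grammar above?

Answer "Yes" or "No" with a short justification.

No - no valid derivation exists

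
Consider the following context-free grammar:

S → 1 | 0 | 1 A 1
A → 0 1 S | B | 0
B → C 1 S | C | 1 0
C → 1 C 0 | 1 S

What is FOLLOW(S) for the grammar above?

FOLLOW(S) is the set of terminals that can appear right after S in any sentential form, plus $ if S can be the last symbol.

We compute FOLLOW(S) using the standard algorithm.
FOLLOW(S) starts with {$}.
FIRST(A) = {0, 1}
FIRST(B) = {1}
FIRST(C) = {1}
FIRST(S) = {0, 1}
FOLLOW(A) = {1}
FOLLOW(B) = {1}
FOLLOW(C) = {0, 1}
FOLLOW(S) = {$, 0, 1}
Therefore, FOLLOW(S) = {$, 0, 1}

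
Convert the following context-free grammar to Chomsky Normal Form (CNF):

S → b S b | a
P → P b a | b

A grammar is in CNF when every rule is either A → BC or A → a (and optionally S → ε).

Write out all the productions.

TB → b; S → a; TA → a; P → b; S → TB X0; X0 → S TB; P → P X1; X1 → TB TA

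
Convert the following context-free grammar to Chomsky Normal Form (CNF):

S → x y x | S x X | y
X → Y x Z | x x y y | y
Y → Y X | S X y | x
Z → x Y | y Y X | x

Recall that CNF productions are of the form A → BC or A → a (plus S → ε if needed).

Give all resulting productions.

TX → x; TY → y; S → y; X → y; Y → x; Z → x; S → TX X0; X0 → TY TX; S → S X1; X1 → TX X; X → Y X2; X2 → TX Z; X → TX X3; X3 → TX X4; X4 → TY TY; Y → Y X; Y → S X5; X5 → X TY; Z → TX Y; Z → TY X6; X6 → Y X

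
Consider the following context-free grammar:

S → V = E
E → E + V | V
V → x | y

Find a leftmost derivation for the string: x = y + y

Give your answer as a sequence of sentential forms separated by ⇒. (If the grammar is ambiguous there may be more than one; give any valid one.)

S ⇒ V = E ⇒ x = E ⇒ x = E + V ⇒ x = V + V ⇒ x = y + V ⇒ x = y + y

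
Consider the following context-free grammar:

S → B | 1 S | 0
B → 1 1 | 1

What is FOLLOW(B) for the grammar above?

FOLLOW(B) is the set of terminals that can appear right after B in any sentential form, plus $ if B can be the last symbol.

We compute FOLLOW(B) using the standard algorithm.
FOLLOW(S) starts with {$}.
FIRST(B) = {1}
FIRST(S) = {0, 1}
FOLLOW(B) = {$}
FOLLOW(S) = {$}
Therefore, FOLLOW(B) = {$}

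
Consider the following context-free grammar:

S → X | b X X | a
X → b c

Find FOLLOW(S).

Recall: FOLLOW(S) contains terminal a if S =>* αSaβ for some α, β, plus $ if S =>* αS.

We compute FOLLOW(S) using the standard algorithm.
FOLLOW(S) starts with {$}.
FIRST(S) = {a, b}
FIRST(X) = {b}
FOLLOW(S) = {$}
FOLLOW(X) = {$, b}
Therefore, FOLLOW(S) = {$}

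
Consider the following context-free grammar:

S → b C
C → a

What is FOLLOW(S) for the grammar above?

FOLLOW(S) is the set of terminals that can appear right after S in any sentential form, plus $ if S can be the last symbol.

We compute FOLLOW(S) using the standard algorithm.
FOLLOW(S) starts with {$}.
FIRST(C) = {a}
FIRST(S) = {b}
FOLLOW(C) = {$}
FOLLOW(S) = {$}
Therefore, FOLLOW(S) = {$}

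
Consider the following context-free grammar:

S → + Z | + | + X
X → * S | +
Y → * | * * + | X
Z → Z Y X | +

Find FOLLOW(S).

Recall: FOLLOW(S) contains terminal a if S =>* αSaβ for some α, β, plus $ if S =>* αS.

We compute FOLLOW(S) using the standard algorithm.
FOLLOW(S) starts with {$}.
FIRST(S) = {+}
FIRST(X) = {*, +}
FIRST(Y) = {*, +}
FIRST(Z) = {+}
FOLLOW(S) = {$, *, +}
FOLLOW(X) = {$, *, +}
FOLLOW(Y) = {*, +}
FOLLOW(Z) = {$, *, +}
Therefore, FOLLOW(S) = {$, *, +}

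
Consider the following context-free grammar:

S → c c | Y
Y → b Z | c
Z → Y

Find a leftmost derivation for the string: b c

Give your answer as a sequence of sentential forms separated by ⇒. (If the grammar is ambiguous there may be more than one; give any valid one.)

S ⇒ Y ⇒ b Z ⇒ b Y ⇒ b c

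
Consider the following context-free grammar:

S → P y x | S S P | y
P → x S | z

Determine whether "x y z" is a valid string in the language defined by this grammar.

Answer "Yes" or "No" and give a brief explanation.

No - no valid derivation exists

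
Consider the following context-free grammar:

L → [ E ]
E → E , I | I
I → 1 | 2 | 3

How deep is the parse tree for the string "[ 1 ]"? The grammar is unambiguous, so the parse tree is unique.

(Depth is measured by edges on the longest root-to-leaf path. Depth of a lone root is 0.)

3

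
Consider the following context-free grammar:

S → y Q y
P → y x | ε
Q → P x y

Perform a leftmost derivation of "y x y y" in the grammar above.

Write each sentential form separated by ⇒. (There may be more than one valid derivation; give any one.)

S ⇒ y Q y ⇒ y P x y y ⇒ y x y y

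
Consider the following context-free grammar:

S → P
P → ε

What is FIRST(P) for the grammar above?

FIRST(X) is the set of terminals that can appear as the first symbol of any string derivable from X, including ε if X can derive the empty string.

We compute FIRST(P) using the standard algorithm.
FIRST(P) = {ε}
FIRST(S) = {ε}
Therefore, FIRST(P) = {ε}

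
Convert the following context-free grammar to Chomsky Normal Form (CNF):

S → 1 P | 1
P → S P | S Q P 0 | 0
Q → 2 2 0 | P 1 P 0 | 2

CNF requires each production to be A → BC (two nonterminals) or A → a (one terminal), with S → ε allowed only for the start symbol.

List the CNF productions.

T1 → 1; S → 1; T0 → 0; P → 0; T2 → 2; Q → 2; S → T1 P; P → S P; P → S X0; X0 → Q X1; X1 → P T0; Q → T2 X2; X2 → T2 T0; Q → P X3; X3 → T1 X4; X4 → P T0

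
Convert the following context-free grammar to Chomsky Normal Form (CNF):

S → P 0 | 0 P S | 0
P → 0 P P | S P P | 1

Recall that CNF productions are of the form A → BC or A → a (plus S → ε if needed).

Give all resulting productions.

T0 → 0; S → 0; P → 1; S → P T0; S → T0 X0; X0 → P S; P → T0 X1; X1 → P P; P → S X2; X2 → P P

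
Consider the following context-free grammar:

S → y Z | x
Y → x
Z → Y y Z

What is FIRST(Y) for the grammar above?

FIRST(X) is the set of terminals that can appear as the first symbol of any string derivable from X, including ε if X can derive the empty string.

We compute FIRST(Y) using the standard algorithm.
FIRST(S) = {x, y}
FIRST(Y) = {x}
FIRST(Z) = {x}
Therefore, FIRST(Y) = {x}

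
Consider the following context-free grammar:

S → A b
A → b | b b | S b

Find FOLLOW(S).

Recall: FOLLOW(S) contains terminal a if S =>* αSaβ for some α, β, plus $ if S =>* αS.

We compute FOLLOW(S) using the standard algorithm.
FOLLOW(S) starts with {$}.
FIRST(A) = {b}
FIRST(S) = {b}
FOLLOW(A) = {b}
FOLLOW(S) = {$, b}
Therefore, FOLLOW(S) = {$, b}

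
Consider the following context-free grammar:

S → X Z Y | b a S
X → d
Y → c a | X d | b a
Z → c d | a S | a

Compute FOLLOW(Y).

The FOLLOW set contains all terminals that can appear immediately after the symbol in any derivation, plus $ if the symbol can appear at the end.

We compute FOLLOW(Y) using the standard algorithm.
FOLLOW(S) starts with {$}.
FIRST(S) = {b, d}
FIRST(X) = {d}
FIRST(Y) = {b, c, d}
FIRST(Z) = {a, c}
FOLLOW(S) = {$, b, c, d}
FOLLOW(X) = {a, c, d}
FOLLOW(Y) = {$, b, c, d}
FOLLOW(Z) = {b, c, d}
Therefore, FOLLOW(Y) = {$, b, c, d}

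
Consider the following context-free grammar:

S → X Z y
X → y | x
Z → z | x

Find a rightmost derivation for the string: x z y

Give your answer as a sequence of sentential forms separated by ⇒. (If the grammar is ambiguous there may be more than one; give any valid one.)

S ⇒ X Z y ⇒ X z y ⇒ x z y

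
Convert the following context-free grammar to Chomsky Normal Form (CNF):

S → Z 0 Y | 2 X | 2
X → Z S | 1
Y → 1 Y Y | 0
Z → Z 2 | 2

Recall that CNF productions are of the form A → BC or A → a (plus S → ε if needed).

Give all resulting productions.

T0 → 0; T2 → 2; S → 2; X → 1; T1 → 1; Y → 0; Z → 2; S → Z X0; X0 → T0 Y; S → T2 X; X → Z S; Y → T1 X1; X1 → Y Y; Z → Z T2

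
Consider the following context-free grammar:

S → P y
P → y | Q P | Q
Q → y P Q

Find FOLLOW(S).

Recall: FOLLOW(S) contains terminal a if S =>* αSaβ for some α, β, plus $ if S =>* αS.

We compute FOLLOW(S) using the standard algorithm.
FOLLOW(S) starts with {$}.
FIRST(P) = {y}
FIRST(Q) = {y}
FIRST(S) = {y}
FOLLOW(P) = {y}
FOLLOW(Q) = {y}
FOLLOW(S) = {$}
Therefore, FOLLOW(S) = {$}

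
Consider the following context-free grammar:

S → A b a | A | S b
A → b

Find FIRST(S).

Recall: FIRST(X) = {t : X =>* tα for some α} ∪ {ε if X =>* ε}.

We compute FIRST(S) using the standard algorithm.
FIRST(A) = {b}
FIRST(S) = {b}
Therefore, FIRST(S) = {b}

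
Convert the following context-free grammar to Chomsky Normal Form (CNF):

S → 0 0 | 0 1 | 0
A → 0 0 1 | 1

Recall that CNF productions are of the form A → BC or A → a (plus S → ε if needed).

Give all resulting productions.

T0 → 0; T1 → 1; S → 0; A → 1; S → T0 T0; S → T0 T1; A → T0 X0; X0 → T0 T1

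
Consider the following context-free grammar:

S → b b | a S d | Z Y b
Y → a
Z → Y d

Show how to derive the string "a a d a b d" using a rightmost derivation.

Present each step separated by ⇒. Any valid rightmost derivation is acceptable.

S ⇒ a S d ⇒ a Z Y b d ⇒ a Z a b d ⇒ a Y d a b d ⇒ a a d a b d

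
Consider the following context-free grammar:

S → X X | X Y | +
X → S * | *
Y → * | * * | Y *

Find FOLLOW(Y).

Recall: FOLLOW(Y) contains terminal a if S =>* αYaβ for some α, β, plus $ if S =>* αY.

We compute FOLLOW(Y) using the standard algorithm.
FOLLOW(S) starts with {$}.
FIRST(S) = {*, +}
FIRST(X) = {*, +}
FIRST(Y) = {*}
FOLLOW(S) = {$, *}
FOLLOW(X) = {$, *, +}
FOLLOW(Y) = {$, *}
Therefore, FOLLOW(Y) = {$, *}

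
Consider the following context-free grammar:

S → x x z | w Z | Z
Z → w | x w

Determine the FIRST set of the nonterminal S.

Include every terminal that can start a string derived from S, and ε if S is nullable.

We compute FIRST(S) using the standard algorithm.
FIRST(S) = {w, x}
FIRST(Z) = {w, x}
Therefore, FIRST(S) = {w, x}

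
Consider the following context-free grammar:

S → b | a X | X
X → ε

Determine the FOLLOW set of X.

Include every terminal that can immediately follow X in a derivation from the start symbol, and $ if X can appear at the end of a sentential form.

We compute FOLLOW(X) using the standard algorithm.
FOLLOW(S) starts with {$}.
FIRST(S) = {a, b, ε}
FIRST(X) = {ε}
FOLLOW(S) = {$}
FOLLOW(X) = {$}
Therefore, FOLLOW(X) = {$}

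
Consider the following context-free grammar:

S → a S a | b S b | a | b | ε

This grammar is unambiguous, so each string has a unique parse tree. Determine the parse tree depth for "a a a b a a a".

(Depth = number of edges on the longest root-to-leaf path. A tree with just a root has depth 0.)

4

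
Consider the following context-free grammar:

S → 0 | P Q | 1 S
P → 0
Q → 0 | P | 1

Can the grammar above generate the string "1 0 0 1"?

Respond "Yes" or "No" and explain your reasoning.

No - no valid derivation exists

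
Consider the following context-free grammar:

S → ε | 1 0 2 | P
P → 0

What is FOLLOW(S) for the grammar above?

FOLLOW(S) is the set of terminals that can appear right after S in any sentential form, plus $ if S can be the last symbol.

We compute FOLLOW(S) using the standard algorithm.
FOLLOW(S) starts with {$}.
FIRST(P) = {0}
FIRST(S) = {0, 1, ε}
FOLLOW(P) = {$}
FOLLOW(S) = {$}
Therefore, FOLLOW(S) = {$}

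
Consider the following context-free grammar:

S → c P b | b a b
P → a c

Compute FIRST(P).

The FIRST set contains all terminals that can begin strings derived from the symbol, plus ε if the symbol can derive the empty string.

We compute FIRST(P) using the standard algorithm.
FIRST(P) = {a}
FIRST(S) = {b, c}
Therefore, FIRST(P) = {a}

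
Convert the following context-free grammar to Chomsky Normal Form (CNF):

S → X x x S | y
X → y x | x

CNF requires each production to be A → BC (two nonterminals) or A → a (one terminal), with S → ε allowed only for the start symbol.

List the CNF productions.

TX → x; S → y; TY → y; X → x; S → X X0; X0 → TX X1; X1 → TX S; X → TY TX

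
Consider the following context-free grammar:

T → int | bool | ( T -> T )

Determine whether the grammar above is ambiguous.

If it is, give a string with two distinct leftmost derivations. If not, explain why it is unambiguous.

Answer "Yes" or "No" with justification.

No - the grammar is unambiguous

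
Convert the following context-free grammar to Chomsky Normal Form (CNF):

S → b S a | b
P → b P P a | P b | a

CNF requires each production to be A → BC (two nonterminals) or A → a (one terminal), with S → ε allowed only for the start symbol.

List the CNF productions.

TB → b; TA → a; S → b; P → a; S → TB X0; X0 → S TA; P → TB X1; X1 → P X2; X2 → P TA; P → P TB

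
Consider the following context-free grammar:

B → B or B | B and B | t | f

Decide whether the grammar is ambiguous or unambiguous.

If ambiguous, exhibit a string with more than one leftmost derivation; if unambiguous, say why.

Ambiguous - the string 't and t and t or f or f or f' has two distinct leftmost derivations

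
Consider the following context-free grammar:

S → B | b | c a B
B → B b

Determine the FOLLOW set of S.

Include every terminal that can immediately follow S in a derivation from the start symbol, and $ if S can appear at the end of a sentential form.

We compute FOLLOW(S) using the standard algorithm.
FOLLOW(S) starts with {$}.
FIRST(B) = {}
FIRST(S) = {b, c}
FOLLOW(B) = {$, b}
FOLLOW(S) = {$}
Therefore, FOLLOW(S) = {$}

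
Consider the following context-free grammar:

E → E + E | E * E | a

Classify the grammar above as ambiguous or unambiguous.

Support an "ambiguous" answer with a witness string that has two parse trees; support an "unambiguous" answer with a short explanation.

Ambiguous - the string 'a + a * a * a + a' has two distinct parse trees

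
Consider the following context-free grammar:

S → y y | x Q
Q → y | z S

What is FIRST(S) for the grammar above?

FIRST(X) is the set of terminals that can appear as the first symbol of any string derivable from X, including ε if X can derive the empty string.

We compute FIRST(S) using the standard algorithm.
FIRST(Q) = {y, z}
FIRST(S) = {x, y}
Therefore, FIRST(S) = {x, y}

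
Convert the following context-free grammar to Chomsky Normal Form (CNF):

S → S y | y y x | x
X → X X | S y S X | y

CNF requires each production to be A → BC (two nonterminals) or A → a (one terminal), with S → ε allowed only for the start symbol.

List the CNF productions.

TY → y; TX → x; S → x; X → y; S → S TY; S → TY X0; X0 → TY TX; X → X X; X → S X1; X1 → TY X2; X2 → S X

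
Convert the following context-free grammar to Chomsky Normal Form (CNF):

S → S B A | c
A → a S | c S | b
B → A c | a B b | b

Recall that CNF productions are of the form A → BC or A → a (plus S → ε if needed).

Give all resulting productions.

S → c; TA → a; TC → c; A → b; TB → b; B → b; S → S X0; X0 → B A; A → TA S; A → TC S; B → A TC; B → TA X1; X1 → B TB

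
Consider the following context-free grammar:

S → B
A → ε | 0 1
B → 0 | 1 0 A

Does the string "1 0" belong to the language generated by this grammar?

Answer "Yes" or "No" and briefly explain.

Yes - a valid derivation exists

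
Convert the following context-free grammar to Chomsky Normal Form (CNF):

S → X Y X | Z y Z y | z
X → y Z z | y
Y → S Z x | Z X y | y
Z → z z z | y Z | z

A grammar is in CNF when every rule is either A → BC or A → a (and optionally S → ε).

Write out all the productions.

TY → y; S → z; TZ → z; X → y; TX → x; Y → y; Z → z; S → X X0; X0 → Y X; S → Z X1; X1 → TY X2; X2 → Z TY; X → TY X3; X3 → Z TZ; Y → S X4; X4 → Z TX; Y → Z X5; X5 → X TY; Z → TZ X6; X6 → TZ TZ; Z → TY Z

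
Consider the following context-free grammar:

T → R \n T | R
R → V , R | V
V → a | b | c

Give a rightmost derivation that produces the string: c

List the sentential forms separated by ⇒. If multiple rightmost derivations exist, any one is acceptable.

T ⇒ R ⇒ V ⇒ c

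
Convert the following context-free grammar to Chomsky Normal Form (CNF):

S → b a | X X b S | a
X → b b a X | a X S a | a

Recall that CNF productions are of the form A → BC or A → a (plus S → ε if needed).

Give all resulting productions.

TB → b; TA → a; S → a; X → a; S → TB TA; S → X X0; X0 → X X1; X1 → TB S; X → TB X2; X2 → TB X3; X3 → TA X; X → TA X4; X4 → X X5; X5 → S TA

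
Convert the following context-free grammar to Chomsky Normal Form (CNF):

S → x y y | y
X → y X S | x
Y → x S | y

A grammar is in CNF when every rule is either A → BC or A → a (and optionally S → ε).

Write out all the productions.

TX → x; TY → y; S → y; X → x; Y → y; S → TX X0; X0 → TY TY; X → TY X1; X1 → X S; Y → TX S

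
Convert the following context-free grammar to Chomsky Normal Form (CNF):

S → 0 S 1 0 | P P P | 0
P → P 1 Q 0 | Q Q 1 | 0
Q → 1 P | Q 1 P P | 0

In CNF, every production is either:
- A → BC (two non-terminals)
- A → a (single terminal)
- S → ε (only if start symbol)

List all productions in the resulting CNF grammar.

T0 → 0; T1 → 1; S → 0; P → 0; Q → 0; S → T0 X0; X0 → S X1; X1 → T1 T0; S → P X2; X2 → P P; P → P X3; X3 → T1 X4; X4 → Q T0; P → Q X5; X5 → Q T1; Q → T1 P; Q → Q X6; X6 → T1 X7; X7 → P P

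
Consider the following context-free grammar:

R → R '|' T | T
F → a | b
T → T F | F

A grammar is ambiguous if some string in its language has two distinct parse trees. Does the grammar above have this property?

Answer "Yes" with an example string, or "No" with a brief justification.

No - the grammar is unambiguous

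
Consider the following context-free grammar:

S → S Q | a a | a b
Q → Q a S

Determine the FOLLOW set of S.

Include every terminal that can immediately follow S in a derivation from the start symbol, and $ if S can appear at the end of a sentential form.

We compute FOLLOW(S) using the standard algorithm.
FOLLOW(S) starts with {$}.
FIRST(Q) = {}
FIRST(S) = {a}
FOLLOW(Q) = {$, a}
FOLLOW(S) = {$, a}
Therefore, FOLLOW(S) = {$, a}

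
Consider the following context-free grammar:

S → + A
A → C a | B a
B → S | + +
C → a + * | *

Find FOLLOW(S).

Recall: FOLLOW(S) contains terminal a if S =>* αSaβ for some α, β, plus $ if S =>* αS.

We compute FOLLOW(S) using the standard algorithm.
FOLLOW(S) starts with {$}.
FIRST(A) = {*, +, a}
FIRST(B) = {+}
FIRST(C) = {*, a}
FIRST(S) = {+}
FOLLOW(A) = {$, a}
FOLLOW(B) = {a}
FOLLOW(C) = {a}
FOLLOW(S) = {$, a}
Therefore, FOLLOW(S) = {$, a}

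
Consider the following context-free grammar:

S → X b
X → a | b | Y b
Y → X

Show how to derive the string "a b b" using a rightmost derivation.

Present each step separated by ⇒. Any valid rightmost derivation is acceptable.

S ⇒ X b ⇒ Y b b ⇒ X b b ⇒ a b b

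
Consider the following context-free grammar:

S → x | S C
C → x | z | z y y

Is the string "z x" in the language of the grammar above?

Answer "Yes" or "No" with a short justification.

No - no valid derivation exists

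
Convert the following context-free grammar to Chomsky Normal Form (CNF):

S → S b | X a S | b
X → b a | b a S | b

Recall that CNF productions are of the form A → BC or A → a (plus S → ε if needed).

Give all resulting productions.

TB → b; TA → a; S → b; X → b; S → S TB; S → X X0; X0 → TA S; X → TB TA; X → TB X1; X1 → TA S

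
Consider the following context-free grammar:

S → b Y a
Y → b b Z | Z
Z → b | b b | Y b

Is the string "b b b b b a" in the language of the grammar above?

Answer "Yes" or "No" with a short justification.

Yes - a valid derivation exists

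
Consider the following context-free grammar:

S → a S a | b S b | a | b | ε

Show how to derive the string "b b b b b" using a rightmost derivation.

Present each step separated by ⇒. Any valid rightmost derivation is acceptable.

S ⇒ b S b ⇒ b b S b b ⇒ b b b b b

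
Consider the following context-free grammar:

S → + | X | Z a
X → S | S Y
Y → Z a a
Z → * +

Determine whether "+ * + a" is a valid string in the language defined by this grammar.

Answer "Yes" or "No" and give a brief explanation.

No - no valid derivation exists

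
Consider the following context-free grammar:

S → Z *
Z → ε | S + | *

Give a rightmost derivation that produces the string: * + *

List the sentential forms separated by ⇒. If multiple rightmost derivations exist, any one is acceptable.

S ⇒ Z * ⇒ S + * ⇒ Z * + * ⇒ * + *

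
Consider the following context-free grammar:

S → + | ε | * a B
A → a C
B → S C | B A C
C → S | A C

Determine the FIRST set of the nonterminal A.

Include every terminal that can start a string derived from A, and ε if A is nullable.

We compute FIRST(A) using the standard algorithm.
FIRST(A) = {a}
FIRST(B) = {*, +, a, ε}
FIRST(C) = {*, +, a, ε}
FIRST(S) = {*, +, ε}
Therefore, FIRST(A) = {a}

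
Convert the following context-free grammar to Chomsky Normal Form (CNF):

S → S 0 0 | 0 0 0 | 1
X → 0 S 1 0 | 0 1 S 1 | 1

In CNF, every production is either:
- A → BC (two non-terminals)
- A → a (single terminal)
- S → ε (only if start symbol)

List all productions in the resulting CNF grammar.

T0 → 0; S → 1; T1 → 1; X → 1; S → S X0; X0 → T0 T0; S → T0 X1; X1 → T0 T0; X → T0 X2; X2 → S X3; X3 → T1 T0; X → T0 X4; X4 → T1 X5; X5 → S T1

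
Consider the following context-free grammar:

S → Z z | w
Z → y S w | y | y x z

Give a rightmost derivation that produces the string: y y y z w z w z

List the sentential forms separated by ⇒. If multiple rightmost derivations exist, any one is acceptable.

S ⇒ Z z ⇒ y S w z ⇒ y Z z w z ⇒ y y S w z w z ⇒ y y Z z w z w z ⇒ y y y z w z w z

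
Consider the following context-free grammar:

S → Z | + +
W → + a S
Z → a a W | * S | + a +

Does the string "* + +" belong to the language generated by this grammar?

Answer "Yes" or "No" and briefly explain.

Yes - a valid derivation exists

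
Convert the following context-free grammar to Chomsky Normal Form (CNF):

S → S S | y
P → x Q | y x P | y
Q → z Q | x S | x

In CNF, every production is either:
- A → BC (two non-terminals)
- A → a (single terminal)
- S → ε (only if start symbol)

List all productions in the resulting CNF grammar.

S → y; TX → x; TY → y; P → y; TZ → z; Q → x; S → S S; P → TX Q; P → TY X0; X0 → TX P; Q → TZ Q; Q → TX S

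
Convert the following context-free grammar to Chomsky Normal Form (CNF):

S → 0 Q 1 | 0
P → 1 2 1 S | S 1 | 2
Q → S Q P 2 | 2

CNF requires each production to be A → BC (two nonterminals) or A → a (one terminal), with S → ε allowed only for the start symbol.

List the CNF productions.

T0 → 0; T1 → 1; S → 0; T2 → 2; P → 2; Q → 2; S → T0 X0; X0 → Q T1; P → T1 X1; X1 → T2 X2; X2 → T1 S; P → S T1; Q → S X3; X3 → Q X4; X4 → P T2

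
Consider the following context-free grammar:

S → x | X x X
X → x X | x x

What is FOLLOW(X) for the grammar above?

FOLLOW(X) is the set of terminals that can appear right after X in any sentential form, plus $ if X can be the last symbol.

We compute FOLLOW(X) using the standard algorithm.
FOLLOW(S) starts with {$}.
FIRST(S) = {x}
FIRST(X) = {x}
FOLLOW(S) = {$}
FOLLOW(X) = {$, x}
Therefore, FOLLOW(X) = {$, x}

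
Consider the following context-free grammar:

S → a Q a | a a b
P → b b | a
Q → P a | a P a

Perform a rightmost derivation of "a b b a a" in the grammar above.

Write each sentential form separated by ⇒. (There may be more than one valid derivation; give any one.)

S ⇒ a Q a ⇒ a P a a ⇒ a b b a a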